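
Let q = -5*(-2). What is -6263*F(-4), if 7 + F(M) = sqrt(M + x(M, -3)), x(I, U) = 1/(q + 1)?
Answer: 43841 - 6263*I*sqrt(473)/11 ≈ 43841.0 - 12383.0*I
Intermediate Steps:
q = 10
x(I, U) = 1/11 (x(I, U) = 1/(10 + 1) = 1/11)
F(M) = -7 + sqrt(1/11 + M) (F(M) = -7 + sqrt(M + 1/11) = -7 + sqrt(1/11 + M))
-6263*F(-4) = -6263*(-7 + sqrt(11 + 121*(-4))/11) = -6263*(-7 + sqrt(11 - 484)/11) = -6263*(-7 + sqrt(-473)/11) = -6263*(-7 + (I*sqrt(473))/11) = -6263*(-7 + I*sqrt(473)/11) = 43841 - 6263*I*sqrt(473)/11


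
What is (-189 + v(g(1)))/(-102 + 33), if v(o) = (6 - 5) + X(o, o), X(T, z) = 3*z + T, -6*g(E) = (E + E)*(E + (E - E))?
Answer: 568/207 ≈ 2.7440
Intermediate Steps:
g(E) = -E**2/3 (g(E) = -(E + E)*(E + (E - E))/6 = -2*E*(E + 0)/6 = -2*E*E/6 = -E**2/3)
X(T, z) = T + 3*z
v(o) = 1 + 4*o (v(o) = (6 - 5) + (o + 3*o) = 1 + 4*o)
(-189 + v(g(1)))/(-102 + 33) = (-189 + (1 + 4*(-1/3*1**2)))/(-102 + 33) = (-189 + (1 + 4*(-1/3*1)))/(-69) = (-189 + (1 + 4*(-1/3)))*(-1/69) = (-189 + (1 - 4/3))*(-1/69) = (-189 - 1/3)*(-1/69) = -568/3*(-1/69) = 568/207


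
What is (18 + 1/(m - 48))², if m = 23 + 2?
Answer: 170569/529 ≈ 322.44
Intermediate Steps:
m = 25
(18 + 1/(m - 48))² = (18 + 1/(25 - 48))² = (18 + 1/(-23))² = (18 - 1/23)² = (413/23)² = 170569/529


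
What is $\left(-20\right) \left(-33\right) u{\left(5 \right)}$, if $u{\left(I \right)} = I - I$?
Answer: $0$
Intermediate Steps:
$u{\left(I \right)} = 0$
$\left(-20\right) \left(-33\right) u{\left(5 \right)} = \left(-20\right) \left(-33\right) 0 = 660 \cdot 0 = 0$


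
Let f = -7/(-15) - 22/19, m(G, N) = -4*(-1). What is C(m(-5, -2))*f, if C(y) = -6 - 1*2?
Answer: 1576/285 ≈ 5.5298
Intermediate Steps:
m(G, N) = 4
C(y) = -8 (C(y) = -6 - 2 = -8)
f = -197/285 (f = -7*(-1/15) - 22*1/19 = 7/15 - 22/19 = -197/285 ≈ -0.69123)
C(m(-5, -2))*f = -8*(-197/285) = 1576/285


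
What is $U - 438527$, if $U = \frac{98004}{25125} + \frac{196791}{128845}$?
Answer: $- \frac{94639697506008}{215815375} \approx -4.3852 \cdot 10^{5}$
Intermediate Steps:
$U = \frac{1171446617}{215815375}$ ($U = 98004 \cdot \frac{1}{25125} + 196791 \cdot \frac{1}{128845} = \frac{32668}{8375} + \frac{196791}{128845} = \frac{1171446617}{215815375} \approx 5.428$)
$U - 438527 = \frac{1171446617}{215815375} - 438527 = - \frac{94639697506008}{215815375}$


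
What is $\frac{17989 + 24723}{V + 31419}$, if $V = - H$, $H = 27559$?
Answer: $\frac{10678}{965} \approx 11.065$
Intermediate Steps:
$V = -27559$ ($V = \left(-1\right) 27559 = -27559$)
$\frac{17989 + 24723}{V + 31419} = \frac{17989 + 24723}{-27559 + 31419} = \frac{42712}{3860} = 42712 \cdot \frac{1}{3860} = \frac{10678}{965}$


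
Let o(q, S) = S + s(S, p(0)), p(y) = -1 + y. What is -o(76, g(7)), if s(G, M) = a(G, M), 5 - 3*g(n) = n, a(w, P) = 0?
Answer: ⅔ ≈ 0.66667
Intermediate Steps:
g(n) = 5/3 - n/3
s(G, M) = 0
o(q, S) = S (o(q, S) = S + 0 = S)
-o(76, g(7)) = -(5/3 - ⅓*7) = -(5/3 - 7/3) = -1*(-⅔) = ⅔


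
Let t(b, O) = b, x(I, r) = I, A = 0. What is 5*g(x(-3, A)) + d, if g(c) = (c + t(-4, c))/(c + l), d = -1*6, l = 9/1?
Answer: -71/6 ≈ -11.833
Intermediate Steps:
l = 9 (l = 9*1 = 9)
d = -6
g(c) = (-4 + c)/(9 + c) (g(c) = (c - 4)/(c + 9) = (-4 + c)/(9 + c))
5*g(x(-3, A)) + d = 5*((-4 - 3)/(9 - 3)) - 6 = 5*(-7/6) - 6 = -35/6 - 6 = -71/6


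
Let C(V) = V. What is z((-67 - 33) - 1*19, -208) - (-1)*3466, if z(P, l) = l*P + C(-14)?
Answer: 28204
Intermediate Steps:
z(P, l) = -14 + P*l (z(P, l) = l*P - 14 = P*l - 14 = -14 + P*l)
z((-67 - 33) - 1*19, -208) - (-1)*3466 = (-14 + ((-67 - 33) - 1*19)*(-208)) - (-1)*3466 = (-14 + (-100 - 19)*(-208)) - 1*(-3466) = (-14 - 119*(-208)) + 3466 = (-14 + 24752) + 3466 = 24738 + 3466 = 28204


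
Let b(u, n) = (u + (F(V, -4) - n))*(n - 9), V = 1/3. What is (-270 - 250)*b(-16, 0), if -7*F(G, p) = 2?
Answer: -533520/7 ≈ -76217.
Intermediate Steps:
V = ⅓ ≈ 0.33333
F(G, p) = -2/7 (F(G, p) = -⅐*2 = -2/7)
b(u, n) = (-9 + n)*(-2/7 + u - n) (b(u, n) = (u + (-2/7 - n))*(n - 9) = (-2/7 + u - n)*(-9 + n) = (-9 + n)*(-2/7 + u - n))
(-270 - 250)*b(-16, 0) = (-270 - 250)*(18/7 - 1*0² - 9*(-16) + (61/7)*0 + 0*(-16)) = -520*(18/7 - 1*0 + 144 + 0 + 0) = -520*(18/7 + 0 + 144 + 0 + 0) = -520*1026/7 = -533520/7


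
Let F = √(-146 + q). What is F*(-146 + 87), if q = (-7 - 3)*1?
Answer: -118*I*√39 ≈ -736.91*I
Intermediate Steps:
q = -10 (q = -10*1 = -10)
F = 2*I*√39 (F = √(-146 - 10) = √(-156) = 2*I*√39 ≈ 12.49*I)
F*(-146 + 87) = (2*I*√39)*(-146 + 87) = (2*I*√39)*(-59) = -118*I*√39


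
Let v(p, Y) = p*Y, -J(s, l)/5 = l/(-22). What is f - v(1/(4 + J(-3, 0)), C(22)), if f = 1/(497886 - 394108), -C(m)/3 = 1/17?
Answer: 155701/3528452 ≈ 0.044127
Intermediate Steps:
C(m) = -3/17
J(s, l) = 5*l/22 (J(s, l) = -5*l/(-22) = -5*l*(-1)/22 = -(-5)*l/22 = 5*l/22)
v(p, Y) = Y*p
f = 1/103778 ≈ 9.6360e-6
f - v(1/(4 + J(-3, 0)), C(22)) = 1/103778 - (-3)/(17*(4 + (5/22)*0)) = 1/103778 - (-3)/(17*(4 + 0)) = 1/103778 - (-3)/(17*4) = 1/103778 - 1*(-3/68) = 1/103778 + 3/68 = 155701/3528452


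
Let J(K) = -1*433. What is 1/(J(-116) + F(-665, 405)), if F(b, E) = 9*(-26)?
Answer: -1/667 ≈ -0.0014993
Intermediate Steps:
J(K) = -433
F(b, E) = -234
1/(J(-116) + F(-665, 405)) = 1/(-433 - 234) = 1/(-667) = -1/667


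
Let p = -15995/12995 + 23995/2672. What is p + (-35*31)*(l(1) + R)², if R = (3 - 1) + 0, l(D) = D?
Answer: -67759500643/6944528 ≈ -9757.3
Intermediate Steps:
R = 2 (R = 2 + 0 = 2)
p = 53815277/6944528 (p = -15995*1/12995 + 23995*(1/2672) = -3199/2599 + 23995/2672 = 53815277/6944528 ≈ 7.7493)
p + (-35*31)*(l(1) + R)² = 53815277/6944528 + (-35*31)*(1 + 2)² = 53815277/6944528 - 1085*3² = 53815277/6944528 - 1085*9 = 53815277/6944528 - 9765 = -67759500643/6944528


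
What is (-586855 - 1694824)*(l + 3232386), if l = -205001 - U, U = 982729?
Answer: -4665248657424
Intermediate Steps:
l = -1187730 (l = -205001 - 1*982729 = -205001 - 982729 = -1187730)
(-586855 - 1694824)*(l + 3232386) = (-586855 - 1694824)*(-1187730 + 3232386) = -2281679*2044656 = -4665248657424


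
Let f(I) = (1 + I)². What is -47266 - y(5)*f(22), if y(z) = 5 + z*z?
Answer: -63136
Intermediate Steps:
y(z) = 5 + z²
-47266 - y(5)*f(22) = -47266 - (5 + 5²)*(1 + 22)² = -47266 - (5 + 25)*23² = -47266 - 30*529 = -47266 - 1*15870 = -47266 - 15870 = -63136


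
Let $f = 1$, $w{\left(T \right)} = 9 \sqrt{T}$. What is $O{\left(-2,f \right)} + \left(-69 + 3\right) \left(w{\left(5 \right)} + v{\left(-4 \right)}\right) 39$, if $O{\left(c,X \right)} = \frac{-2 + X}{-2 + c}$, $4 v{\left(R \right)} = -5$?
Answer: $\frac{12871}{4} - 23166 \sqrt{5} \approx -48583.0$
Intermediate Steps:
$v{\left(R \right)} = - \frac{5}{4}$ ($v{\left(R \right)} = \frac{1}{4} \left(-5\right) = - \frac{5}{4}$)
$O{\left(c,X \right)} = \frac{-2 + X}{-2 + c}$
$O{\left(-2,f \right)} + \left(-69 + 3\right) \left(w{\left(5 \right)} + v{\left(-4 \right)}\right) 39 = \frac{-2 + 1}{-2 - 2} + \left(-69 + 3\right) \left(9 \sqrt{5} - \frac{5}{4}\right) 39 = \frac{1}{-4} \left(-1\right) + - 66 \left(- \frac{5}{4} + 9 \sqrt{5}\right) 39 = \left(- \frac{1}{4}\right) \left(-1\right) + \left(\frac{165}{2} - 594 \sqrt{5}\right) 39 = \frac{1}{4} + \left(\frac{6435}{2} - 23166 \sqrt{5}\right) = \frac{12871}{4} - 23166 \sqrt{5}$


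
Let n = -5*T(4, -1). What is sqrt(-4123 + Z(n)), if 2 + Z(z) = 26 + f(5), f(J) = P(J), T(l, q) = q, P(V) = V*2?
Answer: I*sqrt(4089) ≈ 63.945*I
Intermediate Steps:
P(V) = 2*V
f(J) = 2*J
n = 5 (n = -5*(-1) = 5)
Z(z) = 34 (Z(z) = -2 + (26 + 2*5) = -2 + (26 + 10) = -2 + 36 = 34)
sqrt(-4123 + Z(n)) = sqrt(-4123 + 34) = sqrt(-4089) = I*sqrt(4089)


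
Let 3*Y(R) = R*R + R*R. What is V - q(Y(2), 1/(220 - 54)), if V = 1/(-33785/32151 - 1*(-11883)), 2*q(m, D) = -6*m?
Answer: 3056164535/382016548 ≈ 8.0001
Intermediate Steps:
Y(R) = 2*R²/3 (Y(R) = (R*R + R*R)/3 = (R² + R²)/3 = (2*R²)/3 = 2*R²/3)
q(m, D) = -3*m (q(m, D) = (-6*m)/2 = -3*m)
V = 32151/382016548 (V = 1/(-33785*1/32151 + 11883) = 1/(-33785/32151 + 11883) = 1/(382016548/32151) = 32151/382016548 ≈ 8.4161e-5)
V - q(Y(2), 1/(220 - 54)) = 32151/382016548 - (-3)*(⅔)*2² = 32151/382016548 - (-3)*(⅔)*4 = 32151/382016548 - (-3)*8/3 = 32151/382016548 - 1*(-8) = 32151/382016548 + 8 = 3056164535/382016548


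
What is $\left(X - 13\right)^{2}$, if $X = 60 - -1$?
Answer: $2304$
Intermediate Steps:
$X = 61$ ($X = 60 + 1 = 61$)
$\left(X - 13\right)^{2} = \left(61 - 13\right)^{2} = 48^{2} = 2304$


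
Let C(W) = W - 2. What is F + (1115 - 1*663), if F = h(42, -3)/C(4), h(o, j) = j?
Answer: 901/2 ≈ 450.50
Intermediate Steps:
C(W) = -2 + W
F = -3/2 (F = -3/(-2 + 4) = -3/2 ≈ -1.5000)
F + (1115 - 1*663) = -3/2 + (1115 - 1*663) = -3/2 + (1115 - 663) = -3/2 + 452 = 901/2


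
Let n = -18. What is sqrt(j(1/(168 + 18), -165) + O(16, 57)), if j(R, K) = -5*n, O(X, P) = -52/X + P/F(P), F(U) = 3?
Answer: 3*sqrt(47)/2 ≈ 10.283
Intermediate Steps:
O(X, P) = -52/X + P/3
j(R, K) = 90 (j(R, K) = -5*(-18) = 90)
sqrt(j(1/(168 + 18), -165) + O(16, 57)) = sqrt(90 + (-52/16 + (1/3)*57)) = sqrt(90 + (-52*1/16 + 19)) = sqrt(90 + (-13/4 + 19)) = sqrt(90 + 63/4) = sqrt(423/4) = 3*sqrt(47)/2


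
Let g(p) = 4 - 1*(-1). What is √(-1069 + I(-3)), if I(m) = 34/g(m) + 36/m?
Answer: I*√26855/5 ≈ 32.775*I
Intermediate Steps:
g(p) = 5 (g(p) = 4 + 1 = 5)
I(m) = 34/5 + 36/m
√(-1069 + I(-3)) = √(-1069 + (34/5 + 36/(-3))) = √(-1069 + (34/5 + 36*(-⅓))) = √(-1069 + (34/5 - 12)) = √(-1069 - 26/5) = √(-5371/5) = I*√26855/5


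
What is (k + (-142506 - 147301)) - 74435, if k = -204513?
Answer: -568755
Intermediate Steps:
(k + (-142506 - 147301)) - 74435 = (-204513 + (-142506 - 147301)) - 74435 = (-204513 - 289807) - 74435 = -494320 - 74435 = -568755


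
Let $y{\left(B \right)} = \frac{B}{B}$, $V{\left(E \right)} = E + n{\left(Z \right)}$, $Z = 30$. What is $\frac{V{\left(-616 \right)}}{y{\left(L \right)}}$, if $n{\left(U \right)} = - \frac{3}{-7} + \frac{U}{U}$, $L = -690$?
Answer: $- \frac{4302}{7} \approx -614.57$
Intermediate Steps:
$n{\left(U \right)} = \frac{10}{7}$ ($n{\left(U \right)} = \left(-3\right) \left(- \frac{1}{7}\right) + 1 = \frac{3}{7} + 1 = \frac{10}{7}$)
$V{\left(E \right)} = \frac{10}{7} + E$ ($V{\left(E \right)} = E + \frac{10}{7} = \frac{10}{7} + E$)
$y{\left(B \right)} = 1$
$\frac{V{\left(-616 \right)}}{y{\left(L \right)}} = \frac{\frac{10}{7} - 616}{1} = \left(- \frac{4302}{7}\right) 1 = - \frac{4302}{7}$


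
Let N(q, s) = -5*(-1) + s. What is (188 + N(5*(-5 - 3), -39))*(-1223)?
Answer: -188342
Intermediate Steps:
N(q, s) = 5 + s
(188 + N(5*(-5 - 3), -39))*(-1223) = (188 + (5 - 39))*(-1223) = (188 - 34)*(-1223) = 154*(-1223) = -188342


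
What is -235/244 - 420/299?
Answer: -172745/72956 ≈ -2.3678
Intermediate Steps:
-235/244 - 420/299 = -172745/72956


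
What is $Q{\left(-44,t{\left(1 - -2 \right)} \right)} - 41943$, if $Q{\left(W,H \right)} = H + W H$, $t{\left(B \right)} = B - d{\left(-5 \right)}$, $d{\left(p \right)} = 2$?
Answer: $-41986$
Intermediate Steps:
$t{\left(B \right)} = -2 + B$ ($t{\left(B \right)} = B - 2 = -2 + B$)
$Q{\left(W,H \right)} = H + H W$
$Q{\left(-44,t{\left(1 - -2 \right)} \right)} - 41943 = \left(-2 + \left(1 - -2\right)\right) \left(1 - 44\right) - 41943 = \left(-2 + \left(1 + 2\right)\right) \left(-43\right) - 41943 = \left(-2 + 3\right) \left(-43\right) - 41943 = 1 \left(-43\right) - 41943 = -43 - 41943 = -41986$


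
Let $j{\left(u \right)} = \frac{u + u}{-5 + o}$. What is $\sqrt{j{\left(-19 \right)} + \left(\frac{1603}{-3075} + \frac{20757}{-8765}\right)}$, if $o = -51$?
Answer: $\frac{47 i \sqrt{228004370979}}{15093330} \approx 1.4869 i$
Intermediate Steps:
$j{\left(u \right)} = - \frac{u}{28}$ ($j{\left(u \right)} = \frac{u + u}{-5 - 51} = \frac{2 u}{-56} = 2 u \left(- \frac{1}{56}\right) = - \frac{u}{28}$)
$\sqrt{j{\left(-19 \right)} + \left(\frac{1603}{-3075} + \frac{20757}{-8765}\right)} = \sqrt{\left(- \frac{1}{28}\right) \left(-19\right) + \left(\frac{1603}{-3075} + \frac{20757}{-8765}\right)} = \sqrt{\frac{19}{28} + \left(1603 \left(- \frac{1}{3075}\right) + 20757 \left(- \frac{1}{8765}\right)\right)} = \sqrt{\frac{19}{28} - \frac{15575614}{5390475}} = \sqrt{- \frac{333698167}{150933300}} = \frac{47 i \sqrt{228004370979}}{15093330}$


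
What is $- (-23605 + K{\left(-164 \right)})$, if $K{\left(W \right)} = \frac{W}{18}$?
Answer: $\frac{212527}{9} \approx 23614.0$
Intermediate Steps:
$K{\left(W \right)} = \frac{W}{18}$ ($K{\left(W \right)} = W \frac{1}{18} = \frac{W}{18}$)
$- (-23605 + K{\left(-164 \right)}) = - (-23605 + \frac{1}{18} \left(-164\right)) = - (-23605 - \frac{82}{9}) = \left(-1\right) \left(- \frac{212527}{9}\right) = \frac{212527}{9}$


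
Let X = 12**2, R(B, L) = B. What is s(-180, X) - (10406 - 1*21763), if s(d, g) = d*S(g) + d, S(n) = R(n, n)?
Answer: -14743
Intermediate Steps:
S(n) = n
X = 144
s(d, g) = d + d*g (s(d, g) = d*g + d = d + d*g)
s(-180, X) - (10406 - 1*21763) = -180*(1 + 144) - (10406 - 1*21763) = -180*145 - (10406 - 21763) = -26100 - 1*(-11357) = -26100 + 11357 = -14743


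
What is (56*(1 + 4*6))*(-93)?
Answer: -130200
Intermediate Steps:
(56*(1 + 4*6))*(-93) = (56*(1 + 24))*(-93) = (56*25)*(-93) = 1400*(-93) = -130200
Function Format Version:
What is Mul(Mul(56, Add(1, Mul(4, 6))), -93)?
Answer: -130200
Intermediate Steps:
Mul(Mul(56, Add(1, Mul(4, 6))), -93) = Mul(Mul(56, Add(1, 24)), -93) = Mul(Mul(56, 25), -93) = Mul(1400, -93) = -130200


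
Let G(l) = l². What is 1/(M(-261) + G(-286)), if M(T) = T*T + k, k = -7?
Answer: 1/149910 ≈ 6.6707e-6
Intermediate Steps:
M(T) = -7 + T² (M(T) = T*T - 7 = T² - 7 = -7 + T²)
1/(M(-261) + G(-286)) = 1/((-7 + (-261)²) + (-286)²) = 1/((-7 + 68121) + 81796) = 1/(68114 + 81796) = 1/149910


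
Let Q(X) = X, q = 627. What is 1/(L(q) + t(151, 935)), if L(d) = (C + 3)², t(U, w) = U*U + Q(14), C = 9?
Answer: 1/22959 ≈ 4.3556e-5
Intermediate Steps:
t(U, w) = 14 + U² (t(U, w) = U*U + 14 = U² + 14 = 14 + U²)
L(d) = 144 (L(d) = (9 + 3)² = 12² = 144)
1/(L(q) + t(151, 935)) = 1/(144 + (14 + 151²)) = 1/(144 + (14 + 22801)) = 1/(144 + 22815) = 1/22959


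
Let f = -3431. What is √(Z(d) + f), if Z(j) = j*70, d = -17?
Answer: I*√4621 ≈ 67.978*I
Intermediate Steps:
Z(j) = 70*j
√(Z(d) + f) = √(70*(-17) - 3431) = √(-1190 - 3431) = √(-4621) = I*√4621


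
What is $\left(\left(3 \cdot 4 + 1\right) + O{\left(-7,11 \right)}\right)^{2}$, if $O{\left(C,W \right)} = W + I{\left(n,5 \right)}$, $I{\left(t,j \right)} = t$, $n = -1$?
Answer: $529$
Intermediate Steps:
$O{\left(C,W \right)} = -1 + W$ ($O{\left(C,W \right)} = W - 1 = -1 + W$)
$\left(\left(3 \cdot 4 + 1\right) + O{\left(-7,11 \right)}\right)^{2} = \left(\left(3 \cdot 4 + 1\right) + \left(-1 + 11\right)\right)^{2} = \left(\left(12 + 1\right) + 10\right)^{2} = \left(13 + 10\right)^{2} = 23^{2} = 529$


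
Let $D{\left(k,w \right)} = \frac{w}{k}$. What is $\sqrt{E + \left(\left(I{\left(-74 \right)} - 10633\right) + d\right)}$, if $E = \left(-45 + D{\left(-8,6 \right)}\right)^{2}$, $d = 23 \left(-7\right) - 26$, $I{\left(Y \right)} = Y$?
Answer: $\frac{i \sqrt{140815}}{4} \approx 93.813 i$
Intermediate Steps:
$d = -187$ ($d = -161 - 26 = -187$)
$E = \frac{33489}{16}$ ($E = \left(-45 + \frac{6}{-8}\right)^{2} = \left(-45 + 6 \left(- \frac{1}{8}\right)\right)^{2} = \left(-45 - \frac{3}{4}\right)^{2} = \left(- \frac{183}{4}\right)^{2} = \frac{33489}{16} \approx 2093.1$)
$\sqrt{E + \left(\left(I{\left(-74 \right)} - 10633\right) + d\right)} = \sqrt{\frac{33489}{16} - 10894} = \sqrt{- \frac{140815}{16}} = \frac{i \sqrt{140815}}{4}$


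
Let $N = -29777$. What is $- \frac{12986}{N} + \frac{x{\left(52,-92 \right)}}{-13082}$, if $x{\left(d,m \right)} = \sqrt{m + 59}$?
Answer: $\frac{12986}{29777} - \frac{i \sqrt{33}}{13082} \approx 0.43611 - 0.00043912 i$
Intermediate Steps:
$x{\left(d,m \right)} = \sqrt{59 + m}$
$- \frac{12986}{N} + \frac{x{\left(52,-92 \right)}}{-13082} = - \frac{12986}{-29777} + \frac{\sqrt{59 - 92}}{-13082} = \left(-12986\right) \left(- \frac{1}{29777}\right) + \sqrt{-33} \left(- \frac{1}{13082}\right) = \frac{12986}{29777} + i \sqrt{33} \left(- \frac{1}{13082}\right) = \frac{12986}{29777} - \frac{i \sqrt{33}}{13082}$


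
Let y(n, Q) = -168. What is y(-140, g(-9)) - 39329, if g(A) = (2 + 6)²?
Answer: -39497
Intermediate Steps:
g(A) = 64 (g(A) = 8² = 64)
y(-140, g(-9)) - 39329 = -168 - 39329 = -39497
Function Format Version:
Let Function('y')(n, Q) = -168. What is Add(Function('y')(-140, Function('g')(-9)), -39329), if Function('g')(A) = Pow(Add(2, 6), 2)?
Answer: -39497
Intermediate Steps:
Function('g')(A) = 64 (Function('g')(A) = Pow(8, 2) = 64)
Add(Function('y')(-140, Function('g')(-9)), -39329) = Add(-168, -39329) = -39497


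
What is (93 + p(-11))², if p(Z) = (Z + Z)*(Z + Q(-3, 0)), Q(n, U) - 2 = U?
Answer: 84681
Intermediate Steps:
Q(n, U) = 2 + U
p(Z) = 2*Z*(2 + Z) (p(Z) = (Z + Z)*(Z + (2 + 0)) = (2*Z)*(Z + 2) = (2*Z)*(2 + Z) = 2*Z*(2 + Z))
(93 + p(-11))² = (93 + 2*(-11)*(2 - 11))² = (93 + 2*(-11)*(-9))² = (93 + 198)² = 291² = 84681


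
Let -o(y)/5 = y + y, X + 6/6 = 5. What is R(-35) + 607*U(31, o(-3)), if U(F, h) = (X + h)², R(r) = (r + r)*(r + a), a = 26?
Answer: 702322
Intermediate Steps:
R(r) = 2*r*(26 + r) (R(r) = (r + r)*(r + 26) = (2*r)*(26 + r) = 2*r*(26 + r))
X = 4 (X = -1 + 5 = 4)
o(y) = -10*y (o(y) = -5*(y + y) = -10*y)
U(F, h) = (4 + h)²
R(-35) + 607*U(31, o(-3)) = 2*(-35)*(26 - 35) + 607*(4 - 10*(-3))² = 2*(-35)*(-9) + 607*(4 + 30)² = 630 + 607*34² = 630 + 607*1156 = 630 + 701692 = 702322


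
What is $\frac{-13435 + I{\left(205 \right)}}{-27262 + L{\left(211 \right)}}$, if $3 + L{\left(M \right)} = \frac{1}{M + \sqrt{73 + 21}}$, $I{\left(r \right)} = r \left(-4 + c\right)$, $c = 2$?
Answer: $\frac{8385237707340}{16513070875123} - \frac{13845 \sqrt{94}}{33026141750246} \approx 0.50779$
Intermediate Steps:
$I{\left(r \right)} = - 2 r$ ($I{\left(r \right)} = r \left(-4 + 2\right) = r \left(-2\right) = - 2 r$)
$L{\left(M \right)} = -3 + \frac{1}{M + \sqrt{94}}$ ($L{\left(M \right)} = -3 + \frac{1}{M + \sqrt{73 + 21}} = -3 + \frac{1}{M + \sqrt{94}}$)
$\frac{-13435 + I{\left(205 \right)}}{-27262 + L{\left(211 \right)}} = \frac{-13435 - 410}{-27262 + \frac{1 - 633 - 3 \sqrt{94}}{211 + \sqrt{94}}} = - \frac{13845}{-27262 + \frac{-632 - 3 \sqrt{94}}{211 + \sqrt{94}}}$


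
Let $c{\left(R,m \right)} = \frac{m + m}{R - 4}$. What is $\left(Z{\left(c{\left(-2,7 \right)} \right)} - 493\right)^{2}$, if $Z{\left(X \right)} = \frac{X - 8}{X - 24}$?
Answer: $\frac{1514455056}{6241} \approx 2.4266 \cdot 10^{5}$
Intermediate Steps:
$c{\left(R,m \right)} = \frac{2 m}{-4 + R}$
$Z{\left(X \right)} = \frac{-8 + X}{-24 + X}$
$\left(Z{\left(c{\left(-2,7 \right)} \right)} - 493\right)^{2} = \left(\frac{-8 + 2 \cdot 7 \frac{1}{-4 - 2}}{-24 + 2 \cdot 7 \frac{1}{-4 - 2}} - 493\right)^{2} = \left(\frac{-8 + 2 \cdot 7 \frac{1}{-6}}{-24 + 2 \cdot 7 \frac{1}{-6}} - 493\right)^{2} = \left(\frac{-8 + 2 \cdot 7 \left(- \frac{1}{6}\right)}{-24 + 2 \cdot 7 \left(- \frac{1}{6}\right)} - 493\right)^{2} = \left(\frac{-8 - \frac{7}{3}}{-24 - \frac{7}{3}} - 493\right)^{2} = \left(\frac{1}{- \frac{79}{3}} \left(- \frac{31}{3}\right) - 493\right)^{2} = \left(\left(- \frac{3}{79}\right) \left(- \frac{31}{3}\right) - 493\right)^{2} = \left(\frac{31}{79} - 493\right)^{2} = \left(- \frac{38916}{79}\right)^{2} = \frac{1514455056}{6241}$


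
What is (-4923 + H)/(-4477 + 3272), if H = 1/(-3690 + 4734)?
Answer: 5139611/1258020 ≈ 4.0855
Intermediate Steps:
H = 1/1044 ≈ 0.00095785
(-4923 + H)/(-4477 + 3272) = (-4923 + 1/1044)/(-4477 + 3272) = -5139611/1044/(-1205) = -5139611/1044*(-1/1205) = 5139611/1258020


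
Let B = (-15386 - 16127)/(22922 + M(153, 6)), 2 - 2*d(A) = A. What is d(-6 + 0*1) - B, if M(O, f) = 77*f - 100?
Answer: 124649/23284 ≈ 5.3534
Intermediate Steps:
M(O, f) = -100 + 77*f
d(A) = 1 - A/2
B = -31513/23284 (B = (-15386 - 16127)/(22922 + (-100 + 77*6)) = -31513/(22922 + (-100 + 462)) = -31513/(22922 + 362) = -31513/23284 ≈ -1.3534)
d(-6 + 0*1) - B = (1 - (-6 + 0*1)/2) - 1*(-31513/23284) = (1 - (-6 + 0)/2) + 31513/23284 = (1 - ½*(-6)) + 31513/23284 = (1 + 3) + 31513/23284 = 4 + 31513/23284 = 124649/23284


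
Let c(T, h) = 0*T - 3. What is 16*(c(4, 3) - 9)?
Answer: -192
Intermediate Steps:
c(T, h) = -3 (c(T, h) = 0 - 3 = -3)
16*(c(4, 3) - 9) = 16*(-3 - 9) = 16*(-12) = -192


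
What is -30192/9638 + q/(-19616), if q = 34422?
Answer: -231001377/47264752 ≈ -4.8874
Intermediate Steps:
-30192/9638 + q/(-19616) = -30192/9638 + 34422/(-19616) = -30192*1/9638 + 34422*(-1/19616) = -15096/4819 - 17211/9808 = -231001377/47264752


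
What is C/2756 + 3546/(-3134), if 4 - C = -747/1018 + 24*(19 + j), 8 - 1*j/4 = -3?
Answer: -7378743083/4396387736 ≈ -1.6784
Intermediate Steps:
j = 44 (j = 32 - 4*(-3) = 32 + 12 = 44)
C = -1534397/1018 (C = 4 - (-747/1018 + 24*(19 + 44)) = 4 - (-747*1/1018 + 24*63) = 4 - (-747/1018 + 1512) = 4 - 1*1538469/1018 = 4 - 1538469/1018 = -1534397/1018 ≈ -1507.3)
C/2756 + 3546/(-3134) = -1534397/1018/2756 + 3546/(-3134) = -1534397/1018*1/2756 + 3546*(-1/3134) = -1534397/2805608 - 1773/1567 = -7378743083/4396387736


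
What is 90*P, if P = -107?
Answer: -9630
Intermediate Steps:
90*P = 90*(-107) = -9630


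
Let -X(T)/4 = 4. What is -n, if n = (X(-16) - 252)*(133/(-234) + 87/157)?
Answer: -70082/18369 ≈ -3.8152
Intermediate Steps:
X(T) = -16 (X(T) = -4*4 = -16)
n = 70082/18369 (n = (-16 - 252)*(133/(-234) + 87/157) = -268*(133*(-1/234) + 87*(1/157)) = -268*(-133/234 + 87/157) = -268*(-523/36738) = 70082/18369 ≈ 3.8152)
-n = -1*70082/18369 = -70082/18369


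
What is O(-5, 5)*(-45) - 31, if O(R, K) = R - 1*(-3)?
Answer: 59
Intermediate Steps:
O(R, K) = 3 + R (O(R, K) = R + 3 = 3 + R)
O(-5, 5)*(-45) - 31 = (3 - 5)*(-45) - 31 = -2*(-45) - 31 = 90 - 31 = 59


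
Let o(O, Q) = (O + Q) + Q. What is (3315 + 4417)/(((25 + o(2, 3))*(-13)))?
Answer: -7732/429 ≈ -18.023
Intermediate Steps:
o(O, Q) = O + 2*Q
(3315 + 4417)/(((25 + o(2, 3))*(-13))) = (3315 + 4417)/(((25 + (2 + 2*3))*(-13))) = 7732/(((25 + (2 + 6))*(-13))) = 7732/(((25 + 8)*(-13))) = 7732/((33*(-13))) = 7732/(-429) = 7732*(-1/429) = -7732/429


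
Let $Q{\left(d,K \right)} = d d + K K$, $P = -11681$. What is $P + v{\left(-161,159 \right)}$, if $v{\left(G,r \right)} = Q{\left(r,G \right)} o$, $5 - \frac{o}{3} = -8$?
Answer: $1985197$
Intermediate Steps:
$Q{\left(d,K \right)} = K^{2} + d^{2}$ ($Q{\left(d,K \right)} = d^{2} + K^{2} = K^{2} + d^{2}$)
$o = 39$ ($o = 15 - -24 = 15 + 24 = 39$)
$v{\left(G,r \right)} = 39 G^{2} + 39 r^{2}$ ($v{\left(G,r \right)} = \left(G^{2} + r^{2}\right) 39 = 39 G^{2} + 39 r^{2}$)
$P + v{\left(-161,159 \right)} = -11681 + \left(39 \left(-161\right)^{2} + 39 \cdot 159^{2}\right) = -11681 + \left(39 \cdot 25921 + 39 \cdot 25281\right) = -11681 + \left(1010919 + 985959\right) = -11681 + 1996878 = 1985197$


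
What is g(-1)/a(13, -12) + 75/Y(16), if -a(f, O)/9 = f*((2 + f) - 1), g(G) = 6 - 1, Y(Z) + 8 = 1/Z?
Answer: -1966235/208026 ≈ -9.4519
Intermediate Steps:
Y(Z) = -8 + 1/Z
g(G) = 5
a(f, O) = -9*f*(1 + f) (a(f, O) = -9*f*((2 + f) - 1) = -9*f*(1 + f))
g(-1)/a(13, -12) + 75/Y(16) = 5/((-9*13*(1 + 13))) + 75/(-8 + 1/16) = 5/((-9*13*14)) + 75/(-8 + 1/16) = 5/(-1638) + 75/(-127/16) = 5*(-1/1638) + 75*(-16/127) = -5/1638 - 1200/127 = -1966235/208026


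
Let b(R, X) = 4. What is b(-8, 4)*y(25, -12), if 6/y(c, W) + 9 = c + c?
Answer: 24/41 ≈ 0.58537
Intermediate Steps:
y(c, W) = 6/(-9 + 2*c) (y(c, W) = 6/(-9 + (c + c)) = 6/(-9 + 2*c))
b(-8, 4)*y(25, -12) = 4*(6/(-9 + 2*25)) = 4*(6/(-9 + 50)) = 4*(6/41) = 24/41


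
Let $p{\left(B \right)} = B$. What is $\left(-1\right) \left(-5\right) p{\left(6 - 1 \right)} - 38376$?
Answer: $-38351$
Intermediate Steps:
$\left(-1\right) \left(-5\right) p{\left(6 - 1 \right)} - 38376 = \left(-1\right) \left(-5\right) \left(6 - 1\right) - 38376 = 5 \left(6 - 1\right) - 38376 = 5 \cdot 5 - 38376 = 25 - 38376 = -38351$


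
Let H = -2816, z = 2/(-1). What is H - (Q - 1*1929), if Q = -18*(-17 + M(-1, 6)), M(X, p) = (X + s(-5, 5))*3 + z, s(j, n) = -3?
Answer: -1445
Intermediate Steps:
z = -2 (z = 2*(-1) = -2)
M(X, p) = -11 + 3*X (M(X, p) = (X - 3)*3 - 2 = (-3 + X)*3 - 2 = (-9 + 3*X) - 2 = -11 + 3*X)
Q = 558 (Q = -18*(-17 + (-11 + 3*(-1))) = -18*(-17 + (-11 - 3)) = -18*(-17 - 14) = -18*(-31) = 558)
H - (Q - 1*1929) = -2816 - (558 - 1*1929) = -2816 - (558 - 1929) = -2816 - 1*(-1371) = -2816 + 1371 = -1445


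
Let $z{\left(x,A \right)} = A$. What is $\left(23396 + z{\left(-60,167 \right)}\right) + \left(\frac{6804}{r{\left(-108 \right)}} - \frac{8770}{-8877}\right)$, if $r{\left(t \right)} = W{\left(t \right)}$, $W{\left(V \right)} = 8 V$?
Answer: $\frac{1672860917}{71016} \approx 23556.0$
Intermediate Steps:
$r{\left(t \right)} = 8 t$
$\left(23396 + z{\left(-60,167 \right)}\right) + \left(\frac{6804}{r{\left(-108 \right)}} - \frac{8770}{-8877}\right) = \left(23396 + 167\right) + \left(\frac{6804}{8 \left(-108\right)} - \frac{8770}{-8877}\right) = 23563 + \left(\frac{6804}{-864} - - \frac{8770}{8877}\right) = 23563 + \left(6804 \left(- \frac{1}{864}\right) + \frac{8770}{8877}\right) = 23563 + \left(- \frac{63}{8} + \frac{8770}{8877}\right) = 23563 - \frac{489091}{71016} = \frac{1672860917}{71016}$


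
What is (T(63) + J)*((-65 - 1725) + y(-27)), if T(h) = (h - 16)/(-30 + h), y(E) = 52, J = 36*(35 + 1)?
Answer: -6764770/3 ≈ -2.2549e+6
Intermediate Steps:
J = 1296 (J = 36*36 = 1296)
T(h) = (-16 + h)/(-30 + h)
(T(63) + J)*((-65 - 1725) + y(-27)) = ((-16 + 63)/(-30 + 63) + 1296)*((-65 - 1725) + 52) = (47/33 + 1296)*(-1790 + 52) = ((1/33)*47 + 1296)*(-1738) = (47/33 + 1296)*(-1738) = (42815/33)*(-1738) = -6764770/3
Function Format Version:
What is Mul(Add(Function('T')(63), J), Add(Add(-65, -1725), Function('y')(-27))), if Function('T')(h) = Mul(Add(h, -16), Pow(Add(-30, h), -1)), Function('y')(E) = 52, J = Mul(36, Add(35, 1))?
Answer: Rational(-6764770, 3) ≈ -2.2549e+6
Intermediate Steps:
J = 1296 (J = Mul(36, 36) = 1296)
Function('T')(h) = Mul(Pow(Add(-30, h), -1), Add(-16, h)) (Function('T')(h) = Mul(Add(-16, h), Pow(Add(-30, h), -1)) = Mul(Pow(Add(-30, h), -1), Add(-16, h)))
Mul(Add(Function('T')(63), J), Add(Add(-65, -1725), Function('y')(-27))) = Mul(Add(Mul(Pow(Add(-30, 63), -1), Add(-16, 63)), 1296), Add(Add(-65, -1725), 52)) = Mul(Add(Mul(Pow(33, -1), 47), 1296), Add(-1790, 52)) = Mul(Add(Mul(Rational(1, 33), 47), 1296), -1738) = Mul(Add(Rational(47, 33), 1296), -1738) = Mul(Rational(42815, 33), -1738) = Rational(-6764770, 3)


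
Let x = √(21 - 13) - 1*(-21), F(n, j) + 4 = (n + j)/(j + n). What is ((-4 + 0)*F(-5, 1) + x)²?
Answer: 1097 + 132*√2 ≈ 1283.7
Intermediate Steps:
F(n, j) = -3 (F(n, j) = -4 + (n + j)/(j + n) = -4 + (j + n)/(j + n) = -4 + 1 = -3)
x = 21 + 2*√2 (x = √8 + 21 = 2*√2 + 21 = 21 + 2*√2 ≈ 23.828)
((-4 + 0)*F(-5, 1) + x)² = ((-4 + 0)*(-3) + (21 + 2*√2))² = (-4*(-3) + (21 + 2*√2))² = (12 + (21 + 2*√2))² = (33 + 2*√2)²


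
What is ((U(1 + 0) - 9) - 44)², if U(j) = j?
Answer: 2704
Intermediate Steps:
((U(1 + 0) - 9) - 44)² = (((1 + 0) - 9) - 44)² = ((1 - 9) - 44)² = (-8 - 44)² = (-52)² = 2704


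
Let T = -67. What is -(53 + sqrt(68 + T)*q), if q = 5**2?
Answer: -78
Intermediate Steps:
q = 25
-(53 + sqrt(68 + T)*q) = -(53 + sqrt(68 - 67)*25) = -(53 + sqrt(1)*25) = -(53 + 1*25) = -(53 + 25) = -1*78 = -78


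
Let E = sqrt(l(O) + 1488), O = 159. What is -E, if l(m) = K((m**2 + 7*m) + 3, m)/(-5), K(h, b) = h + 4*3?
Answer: -I*sqrt(94845)/5 ≈ -61.594*I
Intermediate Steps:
K(h, b) = 12 + h (K(h, b) = h + 12 = 12 + h)
l(m) = -3 - 7*m/5 - m**2/5 (l(m) = (12 + ((m**2 + 7*m) + 3))/(-5) = (12 + (3 + m**2 + 7*m))*(-1/5) = (15 + m**2 + 7*m)*(-1/5) = -3 - 7*m/5 - m**2/5)
E = I*sqrt(94845)/5 (E = sqrt((-3 - 7/5*159 - 1/5*159**2) + 1488) = sqrt((-3 - 1113/5 - 1/5*25281) + 1488) = sqrt((-3 - 1113/5 - 25281/5) + 1488) = sqrt(-26409/5 + 1488) = sqrt(-18969/5) = I*sqrt(94845)/5 ≈ 61.594*I)
-E = -I*sqrt(94845)/5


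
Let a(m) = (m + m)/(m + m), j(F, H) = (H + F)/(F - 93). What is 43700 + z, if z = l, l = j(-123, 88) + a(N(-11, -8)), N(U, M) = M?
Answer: 9439451/216 ≈ 43701.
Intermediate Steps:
j(F, H) = (F + H)/(-93 + F)
a(m) = 1 (a(m) = (2*m)/((2*m)) = (2*m)*(1/(2*m)) = 1)
l = 251/216 (l = (-123 + 88)/(-93 - 123) + 1 = -35/(-216) + 1 = -1/216*(-35) + 1 = 35/216 + 1 = 251/216 ≈ 1.1620)
z = 251/216 ≈ 1.1620
43700 + z = 43700 + 251/216 = 9439451/216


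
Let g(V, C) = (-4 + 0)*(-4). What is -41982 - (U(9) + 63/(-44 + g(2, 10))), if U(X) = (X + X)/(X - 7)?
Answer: -167955/4 ≈ -41989.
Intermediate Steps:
g(V, C) = 16 (g(V, C) = -4*(-4) = 16)
U(X) = 2*X/(-7 + X) (U(X) = (2*X)/(-7 + X) = 2*X/(-7 + X))
-41982 - (U(9) + 63/(-44 + g(2, 10))) = -41982 - (2*9/(-7 + 9) + 63/(-44 + 16)) = -41982 - (2*9/2 + 63/(-28)) = -41982 - (2*9*(1/2) + 63*(-1/28)) = -41982 - (9 - 9/4) = -41982 - 1*27/4 = -41982 - 27/4 = -167955/4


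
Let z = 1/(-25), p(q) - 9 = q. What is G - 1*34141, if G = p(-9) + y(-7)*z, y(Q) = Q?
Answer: -853518/25 ≈ -34141.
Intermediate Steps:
p(q) = 9 + q
z = -1/25 ≈ -0.040000
G = 7/25 (G = (9 - 9) - 7*(-1/25) = 0 + 7/25 = 7/25 ≈ 0.28000)
G - 1*34141 = 7/25 - 1*34141 = 7/25 - 34141 = -853518/25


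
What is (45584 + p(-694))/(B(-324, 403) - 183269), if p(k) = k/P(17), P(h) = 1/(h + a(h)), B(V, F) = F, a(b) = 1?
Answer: -16546/91433 ≈ -0.18096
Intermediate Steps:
P(h) = 1/(1 + h) (P(h) = 1/(h + 1) = 1/(1 + h))
p(k) = 18*k (p(k) = k/(1/(1 + 17)) = k/(1/18) = k*18 = 18*k)
(45584 + p(-694))/(B(-324, 403) - 183269) = (45584 + 18*(-694))/(403 - 183269) = (45584 - 12492)/(-182866) = 33092*(-1/182866) = -16546/91433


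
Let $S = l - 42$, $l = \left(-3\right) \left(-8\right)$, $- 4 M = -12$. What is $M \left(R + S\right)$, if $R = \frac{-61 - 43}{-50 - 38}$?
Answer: $- \frac{555}{11} \approx -50.455$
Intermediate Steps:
$M = 3$ ($M = \left(- \frac{1}{4}\right) \left(-12\right) = 3$)
$R = \frac{13}{11}$ ($R = - \frac{104}{-88} = \left(-104\right) \left(- \frac{1}{88}\right) = \frac{13}{11} \approx 1.1818$)
$l = 24$
$S = -18$ ($S = 24 - 42 = -18$)
$M \left(R + S\right) = 3 \left(\frac{13}{11} - 18\right) = 3 \left(- \frac{185}{11}\right) = - \frac{555}{11}$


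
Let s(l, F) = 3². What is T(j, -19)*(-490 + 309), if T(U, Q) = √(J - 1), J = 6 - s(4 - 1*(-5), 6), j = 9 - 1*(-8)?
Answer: -362*I ≈ -362.0*I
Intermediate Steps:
s(l, F) = 9
j = 17 (j = 9 + 8 = 17)
J = -3 (J = 6 - 1*9 = 6 - 9 = -3)
T(U, Q) = 2*I (T(U, Q) = √(-3 - 1) = √(-4) = 2*I)
T(j, -19)*(-490 + 309) = (2*I)*(-490 + 309) = (2*I)*(-181) = -362*I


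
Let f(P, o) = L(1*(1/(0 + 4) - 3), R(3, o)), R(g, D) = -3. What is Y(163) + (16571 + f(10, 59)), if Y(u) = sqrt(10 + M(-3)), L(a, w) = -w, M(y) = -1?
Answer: 16577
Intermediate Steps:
f(P, o) = 3 (f(P, o) = -1*(-3) = 3)
Y(u) = 3 (Y(u) = sqrt(10 - 1) = sqrt(9) = 3)
Y(163) + (16571 + f(10, 59)) = 3 + (16571 + 3) = 3 + 16574 = 16577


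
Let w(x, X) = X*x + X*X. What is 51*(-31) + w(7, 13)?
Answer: -1321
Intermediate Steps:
w(x, X) = X² + X*x (w(x, X) = X*x + X² = X² + X*x)
51*(-31) + w(7, 13) = 51*(-31) + 13*(13 + 7) = -1581 + 13*20 = -1581 + 260 = -1321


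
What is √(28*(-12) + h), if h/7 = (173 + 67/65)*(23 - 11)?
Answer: 12*√419055/65 ≈ 119.51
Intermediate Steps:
h = 950208/65 (h = 7*((173 + 67/65)*(23 - 11)) = 7*((173 + 67*(1/65))*12) = 7*((173 + 67/65)*12) = 7*((11312/65)*12) = 7*(135744/65) = 950208/65 ≈ 14619.)
√(28*(-12) + h) = √(28*(-12) + 950208/65) = √(-336 + 950208/65) = √(928368/65) = 12*√419055/65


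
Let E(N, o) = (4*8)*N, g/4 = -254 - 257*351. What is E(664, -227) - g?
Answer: 383092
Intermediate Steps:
g = -361844 (g = 4*(-254 - 257*351) = 4*(-254 - 90207) = 4*(-90461) = -361844)
E(N, o) = 32*N
E(664, -227) - g = 32*664 - 1*(-361844) = 21248 + 361844 = 383092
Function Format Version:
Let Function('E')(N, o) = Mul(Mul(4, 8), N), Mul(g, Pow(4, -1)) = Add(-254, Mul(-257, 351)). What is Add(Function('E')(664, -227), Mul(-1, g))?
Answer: 383092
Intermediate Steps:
g = -361844 (g = Mul(4, Add(-254, Mul(-257, 351))) = Mul(4, Add(-254, -90207)) = Mul(4, -90461) = -361844)
Function('E')(N, o) = Mul(32, N)
Add(Function('E')(664, -227), Mul(-1, g)) = Add(Mul(32, 664), Mul(-1, -361844)) = Add(21248, 361844) = 383092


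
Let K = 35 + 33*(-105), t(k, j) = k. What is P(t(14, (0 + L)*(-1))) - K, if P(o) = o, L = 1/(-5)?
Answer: 3444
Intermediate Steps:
L = -⅕ (L = 1*(-⅕) = -⅕ ≈ -0.20000)
K = -3430 (K = 35 - 3465 = -3430)
P(t(14, (0 + L)*(-1))) - K = 14 - 1*(-3430) = 14 + 3430 = 3444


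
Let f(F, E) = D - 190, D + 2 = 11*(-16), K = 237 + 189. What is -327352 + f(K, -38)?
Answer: -327720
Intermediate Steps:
K = 426
D = -178 (D = -2 + 11*(-16) = -2 - 176 = -178)
f(F, E) = -368 (f(F, E) = -178 - 190 = -368)
-327352 + f(K, -38) = -327352 - 368 = -327720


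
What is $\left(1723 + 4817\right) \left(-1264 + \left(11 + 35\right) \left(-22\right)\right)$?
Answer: $-14885040$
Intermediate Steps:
$\left(1723 + 4817\right) \left(-1264 + \left(11 + 35\right) \left(-22\right)\right) = 6540 \left(-1264 + 46 \left(-22\right)\right) = 6540 \left(-1264 - 1012\right) = 6540 \left(-2276\right) = -14885040$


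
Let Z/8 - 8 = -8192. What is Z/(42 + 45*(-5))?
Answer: 21824/61 ≈ 357.77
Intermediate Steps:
Z = -65472 (Z = 64 + 8*(-8192) = 64 - 65536 = -65472)
Z/(42 + 45*(-5)) = -65472/(42 + 45*(-5)) = -65472/(42 - 225) = -65472/(-183) = -65472*(-1/183) = 21824/61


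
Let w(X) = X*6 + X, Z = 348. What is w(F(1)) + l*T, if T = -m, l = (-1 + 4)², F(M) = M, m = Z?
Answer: -3125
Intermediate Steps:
m = 348
l = 9 (l = 3² = 9)
w(X) = 7*X (w(X) = 6*X + X = 7*X)
T = -348 (T = -1*348 = -348)
w(F(1)) + l*T = 7*1 + 9*(-348) = 7 - 3132 = -3125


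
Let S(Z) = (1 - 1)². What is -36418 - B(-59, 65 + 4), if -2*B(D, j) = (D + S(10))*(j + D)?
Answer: -36713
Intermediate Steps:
S(Z) = 0 (S(Z) = 0² = 0)
B(D, j) = -D*(D + j)/2 (B(D, j) = -(D + 0)*(j + D)/2 = -D*(D + j)/2)
-36418 - B(-59, 65 + 4) = -36418 - (-59)*(-1*(-59) - (65 + 4))/2 = -36418 - (-59)*(59 - 1*69)/2 = -36418 - (-59)*(59 - 69)/2 = -36418 - (-59)*(-10)/2 = -36418 - 1*295 = -36418 - 295 = -36713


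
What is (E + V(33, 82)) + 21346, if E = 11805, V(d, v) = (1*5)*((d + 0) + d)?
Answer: 33481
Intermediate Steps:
V(d, v) = 10*d (V(d, v) = 5*(d + d) = 5*(2*d) = 10*d)
(E + V(33, 82)) + 21346 = (11805 + 10*33) + 21346 = (11805 + 330) + 21346 = 12135 + 21346 = 33481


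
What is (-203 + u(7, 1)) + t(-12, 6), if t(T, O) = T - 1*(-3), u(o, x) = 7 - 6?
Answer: -211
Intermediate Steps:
u(o, x) = 1
t(T, O) = 3 + T (t(T, O) = T + 3 = 3 + T)
(-203 + u(7, 1)) + t(-12, 6) = (-203 + 1) + (3 - 12) = -202 - 9 = -211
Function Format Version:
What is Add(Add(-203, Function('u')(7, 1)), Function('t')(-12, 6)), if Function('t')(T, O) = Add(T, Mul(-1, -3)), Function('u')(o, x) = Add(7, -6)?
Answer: -211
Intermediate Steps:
Function('u')(o, x) = 1
Function('t')(T, O) = Add(3, T) (Function('t')(T, O) = Add(T, 3) = Add(3, T))
Add(Add(-203, Function('u')(7, 1)), Function('t')(-12, 6)) = Add(Add(-203, 1), Add(3, -12)) = Add(-202, -9) = -211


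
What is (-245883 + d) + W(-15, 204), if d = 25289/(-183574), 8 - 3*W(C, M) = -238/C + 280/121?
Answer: -245778446988667/999560430 ≈ -2.4589e+5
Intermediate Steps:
W(C, M) = 688/363 + 238/(3*C) (W(C, M) = 8/3 - (-238/C + 280/121)/3 = 8/3 - (280/121 - 238/C)/3 = 8/3 + (-280/363 + 238/(3*C)) = 688/363 + 238/(3*C))
d = -25289/183574 (d = 25289*(-1/183574) = -25289/183574 ≈ -0.13776)
(-245883 + d) + W(-15, 204) = (-245883 - 25289/183574) + (2/363)*(14399 + 344*(-15))/(-15) = -45137751131/183574 + (2/363)*(-1/15)*(14399 - 5160) = -45137751131/183574 + (2/363)*(-1/15)*9239 = -45137751131/183574 - 18478/5445 = -245778446988667/999560430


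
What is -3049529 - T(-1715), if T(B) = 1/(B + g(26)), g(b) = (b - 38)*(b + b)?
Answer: -7132848330/2339 ≈ -3.0495e+6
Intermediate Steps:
g(b) = 2*b*(-38 + b) (g(b) = (-38 + b)*(2*b) = 2*b*(-38 + b))
T(B) = 1/(-624 + B) (T(B) = 1/(B + 2*26*(-38 + 26)) = 1/(B + 2*26*(-12)) = 1/(B - 624) = 1/(-624 + B))
-3049529 - T(-1715) = -3049529 - 1/(-624 - 1715) = -3049529 - 1/(-2339) = -3049529 - 1*(-1/2339) = -3049529 + 1/2339 = -7132848330/2339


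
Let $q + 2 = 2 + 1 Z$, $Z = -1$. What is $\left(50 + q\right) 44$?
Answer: $2156$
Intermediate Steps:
$q = -1$ ($q = -2 + \left(2 + 1 \left(-1\right)\right) = -2 + \left(2 - 1\right) = -2 + 1 = -1$)
$\left(50 + q\right) 44 = \left(50 - 1\right) 44 = 49 \cdot 44 = 2156$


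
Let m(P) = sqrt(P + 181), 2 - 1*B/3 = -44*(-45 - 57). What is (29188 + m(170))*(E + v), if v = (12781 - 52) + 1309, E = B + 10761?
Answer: 331021108 + 34023*sqrt(39) ≈ 3.3123e+8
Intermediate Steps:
B = -13458 (B = 6 - (-132)*(-45 - 57) = 6 - (-132)*(-102) = 6 - 3*4488 = 6 - 13464 = -13458)
E = -2697 (E = -13458 + 10761 = -2697)
m(P) = sqrt(181 + P)
v = 14038 (v = 12729 + 1309 = 14038)
(29188 + m(170))*(E + v) = (29188 + sqrt(181 + 170))*(-2697 + 14038) = (29188 + sqrt(351))*11341 = (29188 + 3*sqrt(39))*11341 = 331021108 + 34023*sqrt(39)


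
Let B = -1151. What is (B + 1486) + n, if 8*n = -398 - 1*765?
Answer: 1517/8 ≈ 189.63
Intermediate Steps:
n = -1163/8 (n = (-398 - 1*765)/8 = (-398 - 765)/8 = (⅛)*(-1163) = -1163/8 ≈ -145.38)
(B + 1486) + n = (-1151 + 1486) - 1163/8 = 335 - 1163/8 = 1517/8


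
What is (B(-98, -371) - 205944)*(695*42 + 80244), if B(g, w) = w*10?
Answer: -22943275836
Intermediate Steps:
B(g, w) = 10*w
(B(-98, -371) - 205944)*(695*42 + 80244) = (10*(-371) - 205944)*(695*42 + 80244) = (-3710 - 205944)*(29190 + 80244) = -209654*109434 = -22943275836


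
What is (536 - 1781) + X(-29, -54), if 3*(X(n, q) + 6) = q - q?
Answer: -1251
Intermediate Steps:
X(n, q) = -6 (X(n, q) = -6 + (q - q)/3 = -6 + (⅓)*0 = -6 + 0 = -6)
(536 - 1781) + X(-29, -54) = (536 - 1781) - 6 = -1245 - 6 = -1251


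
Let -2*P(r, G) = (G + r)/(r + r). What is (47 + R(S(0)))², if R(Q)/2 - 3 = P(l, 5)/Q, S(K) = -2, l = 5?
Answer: 11449/4 ≈ 2862.3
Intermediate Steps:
P(r, G) = -(G + r)/(4*r) (P(r, G) = -(G + r)/(2*(r + r)) = -(G + r)/(2*(2*r)) = -(G + r)*1/(2*r)/2 = -(G + r)/(4*r))
R(Q) = 6 - 1/Q (R(Q) = 6 + 2*(((¼)*(-1*5 - 1*5)/5)/Q) = 6 + 2*(((¼)*(⅕)*(-5 - 5))/Q) = 6 + 2*(((¼)*(⅕)*(-10))/Q) = 6 + 2*(-1/(2*Q)) = 6 - 1/Q)
(47 + R(S(0)))² = (47 + (6 - 1/(-2)))² = (47 + (6 - 1*(-½)))² = (47 + (6 + ½))² = (47 + 13/2)² = (107/2)² = 11449/4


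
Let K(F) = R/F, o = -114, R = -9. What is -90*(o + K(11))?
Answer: 113670/11 ≈ 10334.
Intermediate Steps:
K(F) = -9/F
-90*(o + K(11)) = -90*(-114 - 9/11) = -90*(-1263/11) = 113670/11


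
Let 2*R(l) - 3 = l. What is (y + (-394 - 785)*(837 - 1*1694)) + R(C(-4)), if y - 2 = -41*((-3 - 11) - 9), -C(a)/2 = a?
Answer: 2022707/2 ≈ 1.0114e+6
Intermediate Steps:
C(a) = -2*a
R(l) = 3/2 + l/2
y = 945 (y = 2 - 41*((-3 - 11) - 9) = 2 - 41*(-14 - 9) = 2 - 41*(-23) = 2 + 943 = 945)
(y + (-394 - 785)*(837 - 1*1694)) + R(C(-4)) = (945 + (-394 - 785)*(837 - 1*1694)) + (3/2 + (-2*(-4))/2) = (945 - 1179*(837 - 1694)) + (3/2 + (½)*8) = (945 - 1179*(-857)) + (3/2 + 4) = (945 + 1010403) + 11/2 = 1011348 + 11/2 = 2022707/2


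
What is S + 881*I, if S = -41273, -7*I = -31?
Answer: -261600/7 ≈ -37371.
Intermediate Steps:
I = 31/7 (I = -1/7*(-31) = 31/7 ≈ 4.4286)
S + 881*I = -41273 + 881*(31/7) = -41273 + 27311/7 = -261600/7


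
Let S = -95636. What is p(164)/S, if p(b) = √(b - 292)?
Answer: -2*I*√2/23909 ≈ -0.0001183*I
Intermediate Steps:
p(b) = √(-292 + b)
p(164)/S = √(-292 + 164)/(-95636) = √(-128)*(-1/95636) = (8*I*√2)*(-1/95636) = -2*I*√2/23909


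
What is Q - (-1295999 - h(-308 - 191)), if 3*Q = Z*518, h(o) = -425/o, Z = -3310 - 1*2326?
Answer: 483307226/1497 ≈ 3.2285e+5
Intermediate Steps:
Z = -5636 (Z = -3310 - 2326 = -5636)
Q = -2919448/3 (Q = (-5636*518)/3 = (⅓)*(-2919448) = -2919448/3 ≈ -9.7315e+5)
Q - (-1295999 - h(-308 - 191)) = -2919448/3 - (-1295999 - (-425)/(-308 - 191)) = -2919448/3 - (-1295999 - (-425)/(-499)) = -2919448/3 - (-1295999 - (-425)*(-1)/499) = -2919448/3 - (-1295999 - 1*425/499) = -2919448/3 - (-1295999 - 425/499) = -2919448/3 - 1*(-646703926/499) = -2919448/3 + 646703926/499 = 483307226/1497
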